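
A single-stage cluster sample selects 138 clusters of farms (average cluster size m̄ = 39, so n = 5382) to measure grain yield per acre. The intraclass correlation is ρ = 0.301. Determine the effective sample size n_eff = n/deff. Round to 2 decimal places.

432.71

deff = 1 + (39 − 1)·0.301 = 1 + 11.438 = 12.438.
n_eff = 5382 / 12.438 = 432.71.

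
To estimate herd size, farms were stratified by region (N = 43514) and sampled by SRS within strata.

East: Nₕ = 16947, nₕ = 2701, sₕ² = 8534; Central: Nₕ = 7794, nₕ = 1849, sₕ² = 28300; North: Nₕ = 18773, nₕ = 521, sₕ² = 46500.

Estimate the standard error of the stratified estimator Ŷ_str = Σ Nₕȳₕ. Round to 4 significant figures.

179000

Var(Ŷ_str) = Σₕ Nₕ²(1 − fₕ)sₕ²/nₕ.
East: 16947²·(1 − 2701/16947)·8534/2701 = 7.6280551 × 10^8.
Central: 7794²·(1 − 1849/7794)·28300/1849 = 7.0918866 × 10^8.
North: 18773²·(1 − 521/18773)·46500/521 = 3.0581541 × 10^10.
Sum = 3.2053535 × 10^10.
SE = √(3.2053535 × 10^10) = 179000.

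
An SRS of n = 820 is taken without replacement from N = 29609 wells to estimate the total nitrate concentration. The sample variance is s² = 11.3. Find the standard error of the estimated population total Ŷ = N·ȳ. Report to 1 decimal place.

3427.3

Var(Ŷ) = N²·Var(ȳ) = N²·(1 − n/N)·s²/n.
f = 820/29609 = 0.02769428; Var(ȳ) = 0.97230572·11.3/820 = 0.013398847.
Var(Ŷ) = 29609² · 0.013398847 = 1.1746674 × 10^7.
SE(Ŷ) = √(1.1746674 × 10^7) = 3427.3.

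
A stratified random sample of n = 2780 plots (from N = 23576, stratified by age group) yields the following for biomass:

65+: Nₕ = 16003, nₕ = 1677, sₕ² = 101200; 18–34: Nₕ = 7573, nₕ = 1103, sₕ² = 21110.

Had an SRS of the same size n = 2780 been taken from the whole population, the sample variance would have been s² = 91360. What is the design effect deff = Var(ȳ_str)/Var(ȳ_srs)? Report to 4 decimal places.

0.9168

Var(ȳ_str) = Σ Wₕ²(1−fₕ)sₕ²/nₕ with Wₕ = Nₕ/23576:
  65+: (16003/23576)²·(1−1677/16003)·101200/1677 = 24.890496
  18–34: (7573/23576)²·(1−1103/7573)·21110/1103 = 1.6871151
  → Var(ȳ_str) = 26.577611.
Var(ȳ_srs) = (1 − 2780/23576)·91360/2780 = 28.988182.
deff = 26.577611 / 28.988182 = 0.9168.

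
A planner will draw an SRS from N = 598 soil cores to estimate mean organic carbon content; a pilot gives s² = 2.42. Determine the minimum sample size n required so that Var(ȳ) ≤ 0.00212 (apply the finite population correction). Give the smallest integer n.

Without fpc, n₀ = s²/D = 2.42/0.00212 = 1141.5094.
With fpc, (1 − n/N)·s²/n ≤ D requires n ≥ n₀/(1 + n₀/N) = 1141.5094/(1 + 1141.5094/598) = 392.4225.
Rounding up, n = 393.

393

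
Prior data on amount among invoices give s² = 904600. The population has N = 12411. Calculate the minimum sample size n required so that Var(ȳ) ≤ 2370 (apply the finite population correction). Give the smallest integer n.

371

Without fpc, n₀ = s²/D = 904600/2370 = 381.6878.
With fpc, (1 − n/N)·s²/n ≤ D requires n ≥ n₀/(1 + n₀/N) = 381.6878/(1 + 381.6878/12411) = 370.2996.
Rounding up, n = 371.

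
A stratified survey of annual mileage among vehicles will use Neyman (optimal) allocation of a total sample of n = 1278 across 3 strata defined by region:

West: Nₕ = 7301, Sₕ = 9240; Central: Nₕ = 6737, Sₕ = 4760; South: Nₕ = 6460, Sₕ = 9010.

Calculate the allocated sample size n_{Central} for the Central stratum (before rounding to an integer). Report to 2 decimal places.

259.82

Neyman allocation: nₕ = n·NₕSₕ / Σⱼ NⱼSⱼ.
Σ NⱼSⱼ = 7301·9240 + 6737·4760 + 6460·9010 = 1.5773396 × 10^8.
n_{Central} = 1278·6737·4760 / (1.5773396 × 10^8) = 259.82.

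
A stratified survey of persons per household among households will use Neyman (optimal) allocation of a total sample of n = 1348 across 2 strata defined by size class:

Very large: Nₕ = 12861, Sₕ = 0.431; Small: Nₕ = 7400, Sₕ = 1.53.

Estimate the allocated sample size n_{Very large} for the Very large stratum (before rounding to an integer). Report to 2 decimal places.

443.05

Neyman allocation: nₕ = n·NₕSₕ / Σⱼ NⱼSⱼ.
Σ NⱼSⱼ = 12861·0.431 + 7400·1.53 = 16865.091.
n_{Very large} = 1348·12861·0.431 / 16865.091 = 443.05.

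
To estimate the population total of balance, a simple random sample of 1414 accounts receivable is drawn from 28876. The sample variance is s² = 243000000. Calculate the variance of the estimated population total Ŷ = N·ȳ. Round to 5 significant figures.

Var(Ŷ) = N²·Var(ȳ) = N²·(1 − n/N)·s²/n.
f = 1414/28876 = 0.04896800; Var(ȳ) = 0.95103200·243000000/1414 = 163437.61.
Var(Ŷ) = 28876² · 163437.61 = 1.362781 × 10^14.

1.3628 × 10^14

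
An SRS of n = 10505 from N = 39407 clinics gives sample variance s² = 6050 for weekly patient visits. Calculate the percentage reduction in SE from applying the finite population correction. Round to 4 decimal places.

14.3599

f = n/N = 10505/39407 = 0.26657700.
SE_no-fpc = √(s²/n) = 0.75889145; SE_fpc = √((1−f)s²/n) = 0.64991554.
Ratio = √(1−f) = 0.85640119. Reduction = 100·(1 − 0.85640119) = 14.3599%.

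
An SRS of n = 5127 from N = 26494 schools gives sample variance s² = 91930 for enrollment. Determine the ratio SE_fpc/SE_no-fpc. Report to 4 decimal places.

0.8980

f = n/N = 5127/26494 = 0.19351551.
SE_no-fpc = √(s²/n) = 4.2344496; SE_fpc = √((1−f)s²/n) = 3.8027255.
Ratio = √(1−f) = 0.89804481.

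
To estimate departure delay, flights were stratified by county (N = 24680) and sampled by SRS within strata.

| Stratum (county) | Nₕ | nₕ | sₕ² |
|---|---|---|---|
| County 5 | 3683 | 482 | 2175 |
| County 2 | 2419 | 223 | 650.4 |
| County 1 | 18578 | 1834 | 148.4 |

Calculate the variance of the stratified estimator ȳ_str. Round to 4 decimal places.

Var(ȳ_str) = Σₕ Wₕ²(1 − fₕ)sₕ²/nₕ with Wₕ = Nₕ/N, N = 24680.
County 5: Wₕ = 0.14923015; term = 0.14923015²·(1 − 0.13087157)·2175/482 = 0.087339219.
County 2: Wₕ = 0.09801459; term = 0.09801459²·(1 − 0.09218685)·650.4/223 = 0.025436278.
County 1: Wₕ = 0.75275527; term = 0.75275527²·(1 − 0.09871891)·148.4/1834 = 0.041324008.
Sum = 0.15409951.

0.1541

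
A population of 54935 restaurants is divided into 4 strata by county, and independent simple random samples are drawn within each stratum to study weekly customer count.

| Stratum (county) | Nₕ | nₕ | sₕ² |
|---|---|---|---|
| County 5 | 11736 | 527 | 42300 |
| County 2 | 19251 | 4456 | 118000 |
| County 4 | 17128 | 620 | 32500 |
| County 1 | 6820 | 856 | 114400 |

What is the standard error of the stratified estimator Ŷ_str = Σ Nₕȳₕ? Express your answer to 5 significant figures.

Var(Ŷ_str) = Σₕ Nₕ²(1 − fₕ)sₕ²/nₕ.
County 5: 11736²·(1 − 527/11736)·42300/527 = 1.0558852 × 10^10.
County 2: 19251²·(1 − 4456/19251)·118000/4456 = 7.5423223 × 10^9.
County 4: 17128²·(1 − 620/17128)·32500/620 = 1.4821521 × 10^10.
County 1: 6820²·(1 − 856/6820)·114400/856 = 5.4359352 × 10^9.
Sum = 3.8358631 × 10^10.
SE = √(3.8358631 × 10^10) = 195850.

195850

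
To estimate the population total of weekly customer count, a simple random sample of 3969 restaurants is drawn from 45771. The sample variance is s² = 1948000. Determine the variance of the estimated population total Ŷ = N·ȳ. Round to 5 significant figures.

Var(Ŷ) = N²·Var(ȳ) = N²·(1 − n/N)·s²/n.
f = 3969/45771 = 0.08671430; Var(ȳ) = 0.91328570·1948000/3969 = 448.24403.
Var(Ŷ) = 45771² · 448.24403 = 9.3906427 × 10^11.

9.3906 × 10^11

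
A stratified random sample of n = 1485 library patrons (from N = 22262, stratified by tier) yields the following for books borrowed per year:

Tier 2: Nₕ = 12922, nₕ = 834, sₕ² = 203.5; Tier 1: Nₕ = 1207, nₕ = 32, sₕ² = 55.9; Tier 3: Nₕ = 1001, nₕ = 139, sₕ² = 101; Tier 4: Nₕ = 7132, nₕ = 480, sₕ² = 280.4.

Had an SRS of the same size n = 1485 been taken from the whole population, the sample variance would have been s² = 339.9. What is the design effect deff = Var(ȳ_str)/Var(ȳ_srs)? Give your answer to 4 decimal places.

0.6511

Var(ȳ_str) = Σ Wₕ²(1−fₕ)sₕ²/nₕ with Wₕ = Nₕ/22262:
  Tier 2: (12922/22262)²·(1−834/12922)·203.5/834 = 0.076904932
  Tier 1: (1207/22262)²·(1−32/1207)·55.9/32 = 0.0049989479
  Tier 3: (1001/22262)²·(1−139/1001)·101/139 = 0.0012650846
  Tier 4: (7132/22262)²·(1−480/7132)·280.4/480 = 0.055920622
  → Var(ȳ_str) = 0.13908959.
Var(ȳ_srs) = (1 − 1485/22262)·339.9/1485 = 0.21362072.
deff = 0.13908959 / 0.21362072 = 0.6511.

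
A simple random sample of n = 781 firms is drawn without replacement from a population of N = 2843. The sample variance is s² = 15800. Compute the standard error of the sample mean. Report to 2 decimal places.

3.83

Under SRS without replacement, Var(ȳ) = (1 − f)·s²/n with f = n/N = 781/2843 = 0.27470981.
Var(ȳ) = (1 − 0.27470981)·15800/781 = 0.72529019·20.230474 = 14.672964.
SE(ȳ) = √(14.672964) = 3.83.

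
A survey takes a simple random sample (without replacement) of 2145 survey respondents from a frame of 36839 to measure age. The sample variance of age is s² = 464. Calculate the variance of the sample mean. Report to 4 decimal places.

Under SRS without replacement, Var(ȳ) = (1 − f)·s²/n with f = n/N = 2145/36839 = 0.05822634.
Var(ȳ) = (1 − 0.05822634)·464/2145 = 0.94177366·0.21631702 = 0.20372167.

0.2037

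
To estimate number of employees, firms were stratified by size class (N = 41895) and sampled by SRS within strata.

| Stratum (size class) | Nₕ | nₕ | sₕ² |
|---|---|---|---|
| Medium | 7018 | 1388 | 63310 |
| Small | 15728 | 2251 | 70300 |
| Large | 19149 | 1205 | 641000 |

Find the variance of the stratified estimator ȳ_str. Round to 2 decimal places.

108.94

Var(ȳ_str) = Σₕ Wₕ²(1 − fₕ)sₕ²/nₕ with Wₕ = Nₕ/N, N = 41895.
Medium: Wₕ = 0.16751402; term = 0.16751402²·(1 − 0.19777714)·63310/1388 = 1.0267867.
Small: Wₕ = 0.37541473; term = 0.37541473²·(1 − 0.14312055)·70300/2251 = 3.77157.
Large: Wₕ = 0.45707125; term = 0.45707125²·(1 − 0.06292757)·641000/1205 = 104.13865.
Sum = 108.93701.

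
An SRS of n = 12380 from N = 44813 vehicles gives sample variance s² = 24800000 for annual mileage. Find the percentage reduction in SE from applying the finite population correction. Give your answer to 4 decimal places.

f = n/N = 12380/44813 = 0.27625912.
SE_no-fpc = √(s²/n) = 44.757469; SE_fpc = √((1−f)s²/n) = 38.076504.
Ratio = √(1−f) = 0.85072962. Reduction = 100·(1 − 0.85072962) = 14.9270%.

14.9270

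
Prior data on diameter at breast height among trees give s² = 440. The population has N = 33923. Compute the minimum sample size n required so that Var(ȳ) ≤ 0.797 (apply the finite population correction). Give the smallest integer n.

Without fpc, n₀ = s²/D = 440/0.797 = 552.0703.
With fpc, (1 − n/N)·s²/n ≤ D requires n ≥ n₀/(1 + n₀/N) = 552.0703/(1 + 552.0703/33923) = 543.2297.
Rounding up, n = 544.

544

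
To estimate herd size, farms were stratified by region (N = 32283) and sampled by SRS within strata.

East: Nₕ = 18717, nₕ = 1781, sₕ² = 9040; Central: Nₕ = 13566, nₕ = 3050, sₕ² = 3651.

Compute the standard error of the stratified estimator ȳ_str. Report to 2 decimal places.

Var(ȳ_str) = Σₕ Wₕ²(1 − fₕ)sₕ²/nₕ with Wₕ = Nₕ/N, N = 32283.
East: Wₕ = 0.57977883; term = 0.57977883²·(1 − 0.09515414)·9040/1781 = 1.5438455.
Central: Wₕ = 0.42022117; term = 0.42022117²·(1 − 0.22482677)·3651/3050 = 0.16385761.
Sum = 1.7077031.
SE = √(1.7077031) = 1.31.

1.31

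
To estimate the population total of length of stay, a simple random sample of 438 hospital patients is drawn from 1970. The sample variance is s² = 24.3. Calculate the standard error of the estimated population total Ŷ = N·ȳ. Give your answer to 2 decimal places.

409.19

Var(Ŷ) = N²·Var(ȳ) = N²·(1 − n/N)·s²/n.
f = 438/1970 = 0.22233503; Var(ȳ) = 0.77766497·24.3/438 = 0.043144427.
Var(Ŷ) = 1970² · 0.043144427 = 167439.21.
SE(Ŷ) = √(167439.21) = 409.19.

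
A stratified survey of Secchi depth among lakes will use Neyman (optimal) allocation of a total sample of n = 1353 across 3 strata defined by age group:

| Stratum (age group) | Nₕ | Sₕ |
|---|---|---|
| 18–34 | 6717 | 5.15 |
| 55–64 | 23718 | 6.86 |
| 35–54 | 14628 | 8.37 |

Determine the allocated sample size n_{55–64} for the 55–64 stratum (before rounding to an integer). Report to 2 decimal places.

Neyman allocation: nₕ = n·NₕSₕ / Σⱼ NⱼSⱼ.
Σ NⱼSⱼ = 6717·5.15 + 23718·6.86 + 14628·8.37 = 319734.39.
n_{55–64} = 1353·23718·6.86 / 319734.39 = 688.51.

688.51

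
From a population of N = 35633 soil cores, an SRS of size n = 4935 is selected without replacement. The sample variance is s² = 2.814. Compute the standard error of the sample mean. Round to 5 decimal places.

0.02216

Under SRS without replacement, Var(ȳ) = (1 − f)·s²/n with f = n/N = 4935/35633 = 0.13849522.
Var(ȳ) = (1 − 0.13849522)·2.814/4935 = 0.86150478·5.7021277 × 10^-4 = 4.9124103 × 10^-4.
SE(ȳ) = √(4.9124103 × 10^-4) = 0.02216.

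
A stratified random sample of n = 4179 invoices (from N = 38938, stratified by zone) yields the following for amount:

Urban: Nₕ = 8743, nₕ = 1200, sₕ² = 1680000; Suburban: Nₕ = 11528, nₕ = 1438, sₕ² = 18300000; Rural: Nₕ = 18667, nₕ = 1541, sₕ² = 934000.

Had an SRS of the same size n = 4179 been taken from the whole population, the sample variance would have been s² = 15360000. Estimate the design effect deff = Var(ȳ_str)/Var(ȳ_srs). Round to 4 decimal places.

Var(ȳ_str) = Σ Wₕ²(1−fₕ)sₕ²/nₕ with Wₕ = Nₕ/38938:
  Urban: (8743/38938)²·(1−1200/8743)·1680000/1200 = 60.89552
  Suburban: (11528/38938)²·(1−1438/11528)·18300000/1438 = 976.31521
  Rural: (18667/38938)²·(1−1541/18667)·934000/1541 = 127.79899
  → Var(ȳ_str) = 1165.0097.
Var(ȳ_srs) = (1 − 4179/38938)·15360000/4179 = 3281.0472.
deff = 1165.0097 / 3281.0472 = 0.3551.

0.3551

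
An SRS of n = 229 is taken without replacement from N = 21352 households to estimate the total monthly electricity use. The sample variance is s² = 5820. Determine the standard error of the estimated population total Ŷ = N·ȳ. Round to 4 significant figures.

107100

Var(Ŷ) = N²·Var(ȳ) = N²·(1 − n/N)·s²/n.
f = 229/21352 = 0.01072499; Var(ȳ) = 0.98927501·5820/229 = 25.142273.
Var(Ŷ) = 21352² · 25.142273 = 1.1462561 × 10^10.
SE(Ŷ) = √(1.1462561 × 10^10) = 107100.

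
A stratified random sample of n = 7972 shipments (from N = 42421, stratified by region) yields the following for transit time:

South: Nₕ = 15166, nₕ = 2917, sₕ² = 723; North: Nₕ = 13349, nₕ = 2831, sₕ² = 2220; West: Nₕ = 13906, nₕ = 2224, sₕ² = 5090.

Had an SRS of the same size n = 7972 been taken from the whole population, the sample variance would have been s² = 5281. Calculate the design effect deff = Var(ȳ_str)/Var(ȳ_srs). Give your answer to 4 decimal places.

0.5454

Var(ȳ_str) = Σ Wₕ²(1−fₕ)sₕ²/nₕ with Wₕ = Nₕ/42421:
  South: (15166/42421)²·(1−2917/15166)·723/2917 = 0.025586551
  North: (13349/42421)²·(1−2831/13349)·2220/2831 = 0.061183343
  West: (13906/42421)²·(1−2224/13906)·5090/2224 = 0.2066049
  → Var(ȳ_str) = 0.29337479.
Var(ȳ_srs) = (1 − 7972/42421)·5281/7972 = 0.53795332.
deff = 0.29337479 / 0.53795332 = 0.5454.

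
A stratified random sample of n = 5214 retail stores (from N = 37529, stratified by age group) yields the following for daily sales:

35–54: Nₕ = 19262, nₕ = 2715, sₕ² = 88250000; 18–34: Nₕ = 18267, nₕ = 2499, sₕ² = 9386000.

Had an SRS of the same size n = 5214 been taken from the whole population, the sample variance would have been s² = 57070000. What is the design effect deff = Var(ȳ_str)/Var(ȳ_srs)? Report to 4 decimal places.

0.8620

Var(ȳ_str) = Σ Wₕ²(1−fₕ)sₕ²/nₕ with Wₕ = Nₕ/37529:
  35–54: (19262/37529)²·(1−2715/19262)·88250000/2715 = 7355.8276
  18–34: (18267/37529)²·(1−2499/18267)·9386000/2499 = 768.11129
  → Var(ȳ_str) = 8123.9389.
Var(ȳ_srs) = (1 − 5214/37529)·57070000/5214 = 9424.8406.
deff = 8123.9389 / 9424.8406 = 0.8620.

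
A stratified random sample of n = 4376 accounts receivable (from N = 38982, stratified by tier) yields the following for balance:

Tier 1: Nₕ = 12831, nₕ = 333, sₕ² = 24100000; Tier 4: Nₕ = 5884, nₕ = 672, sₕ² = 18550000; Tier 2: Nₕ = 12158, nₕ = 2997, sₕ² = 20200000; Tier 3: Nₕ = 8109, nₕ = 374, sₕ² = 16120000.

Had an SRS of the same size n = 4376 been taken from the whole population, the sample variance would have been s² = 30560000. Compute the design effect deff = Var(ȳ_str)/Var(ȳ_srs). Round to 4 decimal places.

1.6884

Var(ȳ_str) = Σ Wₕ²(1−fₕ)sₕ²/nₕ with Wₕ = Nₕ/38982:
  Tier 1: (12831/38982)²·(1−333/12831)·24100000/333 = 7637.4011
  Tier 4: (5884/38982)²·(1−672/5884)·18550000/672 = 557.08758
  Tier 2: (12158/38982)²·(1−2997/12158)·20200000/2997 = 494.01645
  Tier 3: (8109/38982)²·(1−374/8109)·16120000/374 = 1779.0691
  → Var(ȳ_str) = 10467.574.
Var(ȳ_srs) = (1 − 4376/38982)·30560000/4376 = 6199.5951.
deff = 10467.574 / 6199.5951 = 1.6884.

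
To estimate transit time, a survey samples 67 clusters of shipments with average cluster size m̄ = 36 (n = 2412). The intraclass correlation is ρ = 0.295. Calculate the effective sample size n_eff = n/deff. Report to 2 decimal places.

deff = 1 + (36 − 1)·0.295 = 1 + 10.325 = 11.325.
n_eff = 2412 / 11.325 = 212.98.

212.98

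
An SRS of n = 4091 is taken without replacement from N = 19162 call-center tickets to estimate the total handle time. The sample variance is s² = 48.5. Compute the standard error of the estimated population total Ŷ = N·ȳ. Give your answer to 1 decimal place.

1850.3

Var(Ŷ) = N²·Var(ȳ) = N²·(1 − n/N)·s²/n.
f = 4091/19162 = 0.21349546; Var(ȳ) = 0.78650454·48.5/4091 = 0.0093242411.
Var(Ŷ) = 19162² · 0.0093242411 = 3.4236958 × 10^6.
SE(Ŷ) = √(3.4236958 × 10^6) = 1850.3.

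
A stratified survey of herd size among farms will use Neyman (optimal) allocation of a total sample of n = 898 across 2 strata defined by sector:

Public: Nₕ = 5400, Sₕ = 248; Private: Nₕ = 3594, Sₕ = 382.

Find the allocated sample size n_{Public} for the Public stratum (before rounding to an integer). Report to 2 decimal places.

443.42

Neyman allocation: nₕ = n·NₕSₕ / Σⱼ NⱼSⱼ.
Σ NⱼSⱼ = 5400·248 + 3594·382 = 2.712108 × 10^6.
n_{Public} = 898·5400·248 / (2.712108 × 10^6) = 443.42.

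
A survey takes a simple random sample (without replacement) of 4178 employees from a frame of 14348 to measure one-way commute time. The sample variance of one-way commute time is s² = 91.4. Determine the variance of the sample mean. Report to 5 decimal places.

Under SRS without replacement, Var(ȳ) = (1 − f)·s²/n with f = n/N = 4178/14348 = 0.29119041.
Var(ȳ) = (1 − 0.29119041)·91.4/4178 = 0.70880959·0.021876496 = 0.01550627.

0.01551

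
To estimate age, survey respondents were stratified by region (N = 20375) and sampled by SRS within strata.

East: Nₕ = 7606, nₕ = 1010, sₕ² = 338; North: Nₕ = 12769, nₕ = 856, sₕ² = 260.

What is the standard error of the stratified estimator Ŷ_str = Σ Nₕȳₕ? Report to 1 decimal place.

Var(Ŷ_str) = Σₕ Nₕ²(1 − fₕ)sₕ²/nₕ.
East: 7606²·(1 − 1010/7606)·338/1010 = 1.6789289 × 10^7.
North: 12769²·(1 − 856/12769)·260/856 = 4.6203791 × 10^7.
Sum = 6.299308 × 10^7.
SE = √(6.299308 × 10^7) = 7936.8.

7936.8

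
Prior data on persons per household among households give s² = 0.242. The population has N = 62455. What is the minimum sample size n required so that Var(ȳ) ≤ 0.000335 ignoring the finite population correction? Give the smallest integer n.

723

Without fpc, n₀ = s²/D = 0.242/0.000335 = 722.3881.
Rounding up, n = 723.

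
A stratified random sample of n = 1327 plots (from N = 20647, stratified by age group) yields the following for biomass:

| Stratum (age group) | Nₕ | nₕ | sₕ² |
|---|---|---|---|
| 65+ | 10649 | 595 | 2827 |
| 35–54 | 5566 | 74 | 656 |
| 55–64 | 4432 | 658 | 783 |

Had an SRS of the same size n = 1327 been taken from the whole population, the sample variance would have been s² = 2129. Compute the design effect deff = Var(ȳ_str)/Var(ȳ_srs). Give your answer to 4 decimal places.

Var(ȳ_str) = Σ Wₕ²(1−fₕ)sₕ²/nₕ with Wₕ = Nₕ/20647:
  65+: (10649/20647)²·(1−595/10649)·2827/595 = 1.1932808
  35–54: (5566/20647)²·(1−74/5566)·656/74 = 0.63567032
  55–64: (4432/20647)²·(1−658/4432)·783/658 = 0.046689971
  → Var(ȳ_str) = 1.8756411.
Var(ȳ_srs) = (1 − 1327/20647)·2129/1327 = 1.5012565.
deff = 1.8756411 / 1.5012565 = 1.2494.

1.2494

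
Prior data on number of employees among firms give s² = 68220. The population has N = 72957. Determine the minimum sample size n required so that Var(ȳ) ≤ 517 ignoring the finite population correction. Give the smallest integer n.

Without fpc, n₀ = s²/D = 68220/517 = 131.9536.
Rounding up, n = 132.

132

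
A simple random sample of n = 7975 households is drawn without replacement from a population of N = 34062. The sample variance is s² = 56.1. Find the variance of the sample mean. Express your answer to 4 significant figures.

0.005387

Under SRS without replacement, Var(ȳ) = (1 − f)·s²/n with f = n/N = 7975/34062 = 0.23413188.
Var(ȳ) = (1 − 0.23413188)·56.1/7975 = 0.76586812·0.0070344828 = 0.0053874861.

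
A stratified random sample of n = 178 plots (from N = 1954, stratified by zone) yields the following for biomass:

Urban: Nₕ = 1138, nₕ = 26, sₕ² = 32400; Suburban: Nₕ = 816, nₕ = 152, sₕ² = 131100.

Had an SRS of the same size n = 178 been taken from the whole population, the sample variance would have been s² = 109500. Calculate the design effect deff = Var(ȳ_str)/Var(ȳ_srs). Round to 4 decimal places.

0.9576

Var(ȳ_str) = Σ Wₕ²(1−fₕ)sₕ²/nₕ with Wₕ = Nₕ/1954:
  Urban: (1138/1954)²·(1−26/1138)·32400/26 = 413.01858
  Suburban: (816/1954)²·(1−152/816)·131100/152 = 122.39628
  → Var(ȳ_str) = 535.41486.
Var(ȳ_srs) = (1 − 178/1954)·109500/178 = 559.12964.
deff = 535.41486 / 559.12964 = 0.9576.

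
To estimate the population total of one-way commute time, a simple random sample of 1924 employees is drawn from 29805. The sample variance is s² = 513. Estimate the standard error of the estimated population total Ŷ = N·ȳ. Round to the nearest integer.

14885

Var(Ŷ) = N²·Var(ȳ) = N²·(1 − n/N)·s²/n.
f = 1924/29805 = 0.06455293; Var(ȳ) = 0.93544707·513/1924 = 0.24942014.
Var(Ŷ) = 29805² · 0.24942014 = 2.2156939 × 10^8.
SE(Ŷ) = √(2.2156939 × 10^8) = 14885.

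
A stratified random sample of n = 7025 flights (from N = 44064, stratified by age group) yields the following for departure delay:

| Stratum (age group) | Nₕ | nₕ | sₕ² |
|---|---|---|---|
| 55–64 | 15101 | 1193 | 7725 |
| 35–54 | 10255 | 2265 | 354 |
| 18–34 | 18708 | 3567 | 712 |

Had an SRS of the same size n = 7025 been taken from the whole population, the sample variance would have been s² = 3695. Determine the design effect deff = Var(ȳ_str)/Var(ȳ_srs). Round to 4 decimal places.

Var(ȳ_str) = Σ Wₕ²(1−fₕ)sₕ²/nₕ with Wₕ = Nₕ/44064:
  55–64: (15101/44064)²·(1−1193/15101)·7725/1193 = 0.70042332
  35–54: (10255/44064)²·(1−2265/10255)·354/2265 = 0.0065955294
  18–34: (18708/44064)²·(1−3567/18708)·712/3567 = 0.029119973
  → Var(ȳ_str) = 0.73613882.
Var(ȳ_srs) = (1 − 7025/44064)·3695/7025 = 0.44212335.
deff = 0.73613882 / 0.44212335 = 1.6650.

1.6650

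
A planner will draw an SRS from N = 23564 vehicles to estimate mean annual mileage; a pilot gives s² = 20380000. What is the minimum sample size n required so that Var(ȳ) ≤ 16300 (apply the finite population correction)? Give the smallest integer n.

1188

Without fpc, n₀ = s²/D = 20380000/16300 = 1250.3067.
With fpc, (1 − n/N)·s²/n ≤ D requires n ≥ n₀/(1 + n₀/N) = 1250.3067/(1 + 1250.3067/23564) = 1187.3081.
Rounding up, n = 1188.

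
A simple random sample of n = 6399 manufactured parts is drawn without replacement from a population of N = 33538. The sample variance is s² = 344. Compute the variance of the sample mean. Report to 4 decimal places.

Under SRS without replacement, Var(ȳ) = (1 − f)·s²/n with f = n/N = 6399/33538 = 0.19079850.
Var(ȳ) = (1 − 0.19079850)·344/6399 = 0.80920150·0.0537584 = 0.043501378.

0.0435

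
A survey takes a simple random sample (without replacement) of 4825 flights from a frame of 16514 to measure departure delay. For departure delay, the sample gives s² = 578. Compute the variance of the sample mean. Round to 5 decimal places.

0.08479

Under SRS without replacement, Var(ȳ) = (1 − f)·s²/n with f = n/N = 4825/16514 = 0.29217634.
Var(ȳ) = (1 − 0.29217634)·578/4825 = 0.70782366·0.11979275 = 0.084792141.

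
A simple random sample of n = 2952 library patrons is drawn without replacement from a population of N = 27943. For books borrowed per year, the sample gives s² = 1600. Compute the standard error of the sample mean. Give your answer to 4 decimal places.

0.6962

Under SRS without replacement, Var(ȳ) = (1 − f)·s²/n with f = n/N = 2952/27943 = 0.10564363.
Var(ȳ) = (1 − 0.10564363)·1600/2952 = 0.89435637·0.54200542 = 0.484746.
SE(ȳ) = √(0.484746) = 0.6962.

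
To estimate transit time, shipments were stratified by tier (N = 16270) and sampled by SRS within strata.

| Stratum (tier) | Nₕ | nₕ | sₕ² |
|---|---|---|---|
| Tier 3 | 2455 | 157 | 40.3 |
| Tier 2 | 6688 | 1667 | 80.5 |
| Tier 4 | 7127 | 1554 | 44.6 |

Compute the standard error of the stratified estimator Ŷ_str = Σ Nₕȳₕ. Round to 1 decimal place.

Var(Ŷ_str) = Σₕ Nₕ²(1 − fₕ)sₕ²/nₕ.
Tier 3: 2455²·(1 − 157/2455)·40.3/157 = 1.4481279 × 10^6.
Tier 2: 6688²·(1 − 1667/6688)·80.5/1667 = 1.6216113 × 10^6.
Tier 4: 7127²·(1 − 1554/7127)·44.6/1554 = 1.1399338 × 10^6.
Sum = 4.209673 × 10^6.
SE = √(4.209673 × 10^6) = 2051.7.

2051.7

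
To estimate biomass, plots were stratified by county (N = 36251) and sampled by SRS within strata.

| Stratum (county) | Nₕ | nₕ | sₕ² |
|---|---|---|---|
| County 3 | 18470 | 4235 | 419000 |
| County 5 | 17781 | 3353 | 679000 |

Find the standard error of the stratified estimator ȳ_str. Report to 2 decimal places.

Var(ȳ_str) = Σₕ Wₕ²(1 − fₕ)sₕ²/nₕ with Wₕ = Nₕ/N, N = 36251.
County 3: Wₕ = 0.50950319; term = 0.50950319²·(1 − 0.22929074)·419000/4235 = 19.794521.
County 5: Wₕ = 0.49049681; term = 0.49049681²·(1 − 0.18857207)·679000/3353 = 39.532889.
Sum = 59.32741.
SE = √(59.32741) = 7.70.

7.70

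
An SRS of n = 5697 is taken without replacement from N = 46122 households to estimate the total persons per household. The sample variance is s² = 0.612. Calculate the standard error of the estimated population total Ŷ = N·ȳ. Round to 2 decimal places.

447.54

Var(Ŷ) = N²·Var(ȳ) = N²·(1 − n/N)·s²/n.
f = 5697/46122 = 0.12352023; Var(ȳ) = 0.87647977·0.612/5697 = 9.4155805 × 10^-5.
Var(Ŷ) = 46122² · (9.4155805 × 10^-5) = 200291.89.
SE(Ŷ) = √(200291.89) = 447.54.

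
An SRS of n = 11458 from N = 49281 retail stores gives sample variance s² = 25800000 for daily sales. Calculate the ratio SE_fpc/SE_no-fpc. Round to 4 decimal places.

0.8761

f = n/N = 11458/49281 = 0.23250340.
SE_no-fpc = √(s²/n) = 47.452101; SE_fpc = √((1−f)s²/n) = 41.571307.
Ratio = √(1−f) = 0.87606883.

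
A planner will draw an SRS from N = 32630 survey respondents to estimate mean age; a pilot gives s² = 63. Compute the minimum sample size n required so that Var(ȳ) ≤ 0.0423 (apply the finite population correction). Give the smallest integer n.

1425

Without fpc, n₀ = s²/D = 63/0.0423 = 1489.3617.
With fpc, (1 − n/N)·s²/n ≤ D requires n ≥ n₀/(1 + n₀/N) = 1489.3617/(1 + 1489.3617/32630) = 1424.3488.
Rounding up, n = 1425.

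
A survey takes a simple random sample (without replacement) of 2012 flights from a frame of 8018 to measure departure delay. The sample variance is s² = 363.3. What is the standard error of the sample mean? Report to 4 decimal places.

Under SRS without replacement, Var(ȳ) = (1 − f)·s²/n with f = n/N = 2012/8018 = 0.25093540.
Var(ȳ) = (1 − 0.25093540)·363.3/2012 = 0.74906460·0.1805666 = 0.13525605.
SE(ȳ) = √(0.13525605) = 0.3678.

0.3678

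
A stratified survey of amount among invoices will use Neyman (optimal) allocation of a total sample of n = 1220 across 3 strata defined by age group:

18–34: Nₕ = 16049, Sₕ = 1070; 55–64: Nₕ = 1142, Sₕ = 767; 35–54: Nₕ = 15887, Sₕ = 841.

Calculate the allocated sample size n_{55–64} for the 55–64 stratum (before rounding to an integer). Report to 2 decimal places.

34.02

Neyman allocation: nₕ = n·NₕSₕ / Σⱼ NⱼSⱼ.
Σ NⱼSⱼ = 16049·1070 + 1142·767 + 15887·841 = 3.1409311 × 10^7.
n_{55–64} = 1220·1142·767 / (3.1409311 × 10^7) = 34.02.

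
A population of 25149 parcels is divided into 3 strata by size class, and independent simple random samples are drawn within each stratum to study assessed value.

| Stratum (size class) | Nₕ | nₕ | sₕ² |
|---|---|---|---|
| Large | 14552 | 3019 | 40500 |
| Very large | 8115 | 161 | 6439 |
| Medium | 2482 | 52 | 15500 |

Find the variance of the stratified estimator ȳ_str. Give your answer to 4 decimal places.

10.4837

Var(ȳ_str) = Σₕ Wₕ²(1 − fₕ)sₕ²/nₕ with Wₕ = Nₕ/N, N = 25149.
Large: Wₕ = 0.57863136; term = 0.57863136²·(1 − 0.20746289)·40500/3019 = 3.5597168.
Very large: Wₕ = 0.32267685; term = 0.32267685²·(1 − 0.01983980)·6439/161 = 4.0815509.
Medium: Wₕ = 0.09869180; term = 0.09869180²·(1 − 0.02095085)·15500/52 = 2.8424639.
Sum = 10.483732.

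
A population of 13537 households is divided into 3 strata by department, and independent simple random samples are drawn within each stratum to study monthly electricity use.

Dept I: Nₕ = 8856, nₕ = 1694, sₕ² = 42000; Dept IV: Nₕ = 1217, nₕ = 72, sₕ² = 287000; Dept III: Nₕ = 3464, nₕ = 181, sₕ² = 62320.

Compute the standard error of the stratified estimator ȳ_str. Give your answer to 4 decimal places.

Var(ȳ_str) = Σₕ Wₕ²(1 − fₕ)sₕ²/nₕ with Wₕ = Nₕ/N, N = 13537.
Dept I: Wₕ = 0.65420699; term = 0.65420699²·(1 − 0.19128275)·42000/1694 = 8.5814949.
Dept IV: Wₕ = 0.08990175; term = 0.08990175²·(1 − 0.05916187)·287000/72 = 30.311024.
Dept III: Wₕ = 0.25589126; term = 0.25589126²·(1 − 0.05225173)·62320/181 = 21.367454.
Sum = 60.259973.
SE = √(60.259973) = 7.7627.

7.7627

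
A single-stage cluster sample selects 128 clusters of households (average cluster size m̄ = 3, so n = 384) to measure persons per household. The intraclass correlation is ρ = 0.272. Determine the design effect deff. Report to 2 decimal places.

1.54

deff = 1 + (3 − 1)·0.272 = 1 + 0.544 = 1.544.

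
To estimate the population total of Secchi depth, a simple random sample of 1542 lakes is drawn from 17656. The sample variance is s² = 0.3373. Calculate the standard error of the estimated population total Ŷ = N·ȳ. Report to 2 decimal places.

Var(Ŷ) = N²·Var(ȳ) = N²·(1 − n/N)·s²/n.
f = 1542/17656 = 0.08733575; Var(ȳ) = 0.91266425·0.3373/1542 = 1.9963791 × 10^-4.
Var(Ŷ) = 17656² · (1.9963791 × 10^-4) = 62233.991.
SE(Ŷ) = √(62233.991) = 249.47.

249.47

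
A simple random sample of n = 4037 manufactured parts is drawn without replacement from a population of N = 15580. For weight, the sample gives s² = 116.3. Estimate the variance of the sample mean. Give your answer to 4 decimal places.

Under SRS without replacement, Var(ȳ) = (1 − f)·s²/n with f = n/N = 4037/15580 = 0.25911425.
Var(ȳ) = (1 − 0.25911425)·116.3/4037 = 0.74088575·0.028808521 = 0.021343823.

0.0213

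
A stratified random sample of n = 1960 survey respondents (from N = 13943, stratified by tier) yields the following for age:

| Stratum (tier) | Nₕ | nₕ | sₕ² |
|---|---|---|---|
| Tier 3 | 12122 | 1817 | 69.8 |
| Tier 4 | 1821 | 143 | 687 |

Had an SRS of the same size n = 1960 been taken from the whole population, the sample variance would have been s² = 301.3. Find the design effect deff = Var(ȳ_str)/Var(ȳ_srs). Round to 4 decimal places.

Var(ȳ_str) = Σ Wₕ²(1−fₕ)sₕ²/nₕ with Wₕ = Nₕ/13943:
  Tier 3: (12122/13943)²·(1−1817/12122)·69.8/1817 = 0.024683703
  Tier 4: (1821/13943)²·(1−143/1821)·687/143 = 0.075510987
  → Var(ȳ_str) = 0.10019469.
Var(ȳ_srs) = (1 − 1960/13943)·301.3/1960 = 0.13211508.
deff = 0.10019469 / 0.13211508 = 0.7584.

0.7584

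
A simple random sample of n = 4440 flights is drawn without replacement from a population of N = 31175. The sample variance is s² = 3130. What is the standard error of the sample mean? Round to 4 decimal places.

Under SRS without replacement, Var(ȳ) = (1 − f)·s²/n with f = n/N = 4440/31175 = 0.14242181.
Var(ȳ) = (1 − 0.14242181)·3130/4440 = 0.85757819·0.70495495 = 0.60455399.
SE(ȳ) = √(0.60455399) = 0.7775.

0.7775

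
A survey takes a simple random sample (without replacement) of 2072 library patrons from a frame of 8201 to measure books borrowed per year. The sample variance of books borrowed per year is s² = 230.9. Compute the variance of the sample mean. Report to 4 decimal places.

0.0833

Under SRS without replacement, Var(ȳ) = (1 − f)·s²/n with f = n/N = 2072/8201 = 0.25265212.
Var(ȳ) = (1 − 0.25265212)·230.9/2072 = 0.74734788·0.11143822 = 0.083283121.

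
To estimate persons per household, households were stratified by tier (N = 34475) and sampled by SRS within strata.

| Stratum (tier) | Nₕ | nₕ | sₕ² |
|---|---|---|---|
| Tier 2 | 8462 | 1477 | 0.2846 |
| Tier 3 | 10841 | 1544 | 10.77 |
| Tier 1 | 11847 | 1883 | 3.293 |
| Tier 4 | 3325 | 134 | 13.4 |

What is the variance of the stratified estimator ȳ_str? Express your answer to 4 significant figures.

Var(ȳ_str) = Σₕ Wₕ²(1 − fₕ)sₕ²/nₕ with Wₕ = Nₕ/N, N = 34475.
Tier 2: Wₕ = 0.24545323; term = 0.24545323²·(1 − 0.17454502)·0.2846/1477 = 9.5826424 × 10^-6.
Tier 3: Wₕ = 0.31445975; term = 0.31445975²·(1 − 0.14242229)·10.77/1544 = 5.9152354 × 10^-4.
Tier 1: Wₕ = 0.34364032; term = 0.34364032²·(1 − 0.15894319)·3.293/1883 = 1.7369006 × 10^-4.
Tier 4: Wₕ = 0.09644670; term = 0.09644670²·(1 − 0.04030075)·13.4/134 = 8.9270898 × 10^-4.
Sum = 0.0016675052.

0.001668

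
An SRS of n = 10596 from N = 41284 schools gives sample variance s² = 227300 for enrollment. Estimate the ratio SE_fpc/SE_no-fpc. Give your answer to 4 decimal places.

f = n/N = 10596/41284 = 0.25666118.
SE_no-fpc = √(s²/n) = 4.6315754; SE_fpc = √((1−f)s²/n) = 3.99321.
Ratio = √(1−f) = 0.86217099.

0.8622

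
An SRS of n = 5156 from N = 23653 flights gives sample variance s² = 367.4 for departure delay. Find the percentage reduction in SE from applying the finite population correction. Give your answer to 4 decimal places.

11.5684

f = n/N = 5156/23653 = 0.21798503.
SE_no-fpc = √(s²/n) = 0.26693967; SE_fpc = √((1−f)s²/n) = 0.23605905.
Ratio = √(1−f) = 0.88431610. Reduction = 100·(1 − 0.88431610) = 11.5684%.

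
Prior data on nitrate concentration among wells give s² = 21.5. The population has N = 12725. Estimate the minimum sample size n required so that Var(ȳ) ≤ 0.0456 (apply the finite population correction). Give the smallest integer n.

Without fpc, n₀ = s²/D = 21.5/0.0456 = 471.4912.
With fpc, (1 − n/N)·s²/n ≤ D requires n ≥ n₀/(1 + n₀/N) = 471.4912/(1 + 471.4912/12725) = 454.6455.
Rounding up, n = 455.

455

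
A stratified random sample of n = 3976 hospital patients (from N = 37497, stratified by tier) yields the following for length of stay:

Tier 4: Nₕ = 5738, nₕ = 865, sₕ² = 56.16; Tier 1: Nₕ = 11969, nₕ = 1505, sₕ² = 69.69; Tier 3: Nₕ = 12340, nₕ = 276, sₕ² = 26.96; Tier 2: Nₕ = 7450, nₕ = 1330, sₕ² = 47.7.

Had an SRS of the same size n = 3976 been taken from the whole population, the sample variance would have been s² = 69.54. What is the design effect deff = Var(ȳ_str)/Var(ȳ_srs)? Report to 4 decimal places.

1.0822

Var(ȳ_str) = Σ Wₕ²(1−fₕ)sₕ²/nₕ with Wₕ = Nₕ/37497:
  Tier 4: (5738/37497)²·(1−865/5738)·56.16/865 = 0.0012911447
  Tier 1: (11969/37497)²·(1−1505/11969)·69.69/1505 = 0.0041247394
  Tier 3: (12340/37497)²·(1−276/12340)·26.96/276 = 0.010342469
  Tier 2: (7450/37497)²·(1−1330/7450)·47.7/1330 = 0.0011630045
  → Var(ȳ_str) = 0.016921358.
Var(ȳ_srs) = (1 − 3976/37497)·69.54/3976 = 0.015635391.
deff = 0.016921358 / 0.015635391 = 1.0822.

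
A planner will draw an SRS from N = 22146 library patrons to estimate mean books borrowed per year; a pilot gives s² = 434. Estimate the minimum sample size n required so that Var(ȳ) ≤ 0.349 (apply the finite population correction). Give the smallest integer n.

Without fpc, n₀ = s²/D = 434/0.349 = 1243.5530.
With fpc, (1 − n/N)·s²/n ≤ D requires n ≥ n₀/(1 + n₀/N) = 1243.5530/(1 + 1243.5530/22146) = 1177.4370.
Rounding up, n = 1178.

1178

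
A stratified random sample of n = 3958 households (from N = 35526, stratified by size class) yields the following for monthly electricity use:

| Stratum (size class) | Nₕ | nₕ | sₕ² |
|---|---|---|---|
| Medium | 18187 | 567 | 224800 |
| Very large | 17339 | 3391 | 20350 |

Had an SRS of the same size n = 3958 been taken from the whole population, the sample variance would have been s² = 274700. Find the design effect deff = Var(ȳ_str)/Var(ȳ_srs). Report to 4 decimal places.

1.6510

Var(ȳ_str) = Σ Wₕ²(1−fₕ)sₕ²/nₕ with Wₕ = Nₕ/35526:
  Medium: (18187/35526)²·(1−567/18187)·224800/567 = 100.66711
  Very large: (17339/35526)²·(1−3391/17339)·20350/3391 = 1.1499527
  → Var(ȳ_str) = 101.81706.
Var(ȳ_srs) = (1 − 3958/35526)·274700/3958 = 61.671374.
deff = 101.81706 / 61.671374 = 1.6510.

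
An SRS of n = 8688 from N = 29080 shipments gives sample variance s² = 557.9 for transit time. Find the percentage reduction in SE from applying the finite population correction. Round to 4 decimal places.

16.2600

f = n/N = 8688/29080 = 0.29876204.
SE_no-fpc = √(s²/n) = 0.25340681; SE_fpc = √((1−f)s²/n) = 0.21220274.
Ratio = √(1−f) = 0.83739952. Reduction = 100·(1 − 0.83739952) = 16.2600%.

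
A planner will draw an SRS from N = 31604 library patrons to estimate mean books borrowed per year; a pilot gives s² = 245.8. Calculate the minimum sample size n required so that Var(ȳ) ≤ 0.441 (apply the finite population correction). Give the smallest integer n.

548

Without fpc, n₀ = s²/D = 245.8/0.441 = 557.3696.
With fpc, (1 − n/N)·s²/n ≤ D requires n ≥ n₀/(1 + n₀/N) = 557.3696/(1 + 557.3696/31604) = 547.7102.
Rounding up, n = 548.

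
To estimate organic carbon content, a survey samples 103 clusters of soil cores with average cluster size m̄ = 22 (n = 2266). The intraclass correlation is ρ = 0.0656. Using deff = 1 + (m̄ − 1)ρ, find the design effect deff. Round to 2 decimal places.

deff = 1 + (22 − 1)·0.0656 = 1 + 1.3776 = 2.3776.

2.38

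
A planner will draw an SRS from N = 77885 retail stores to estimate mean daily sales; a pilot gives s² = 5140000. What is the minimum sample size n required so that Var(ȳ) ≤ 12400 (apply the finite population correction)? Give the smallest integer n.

413

Without fpc, n₀ = s²/D = 5140000/12400 = 414.5161.
With fpc, (1 − n/N)·s²/n ≤ D requires n ≥ n₀/(1 + n₀/N) = 414.5161/(1 + 414.5161/77885) = 412.3217.
Rounding up, n = 413.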